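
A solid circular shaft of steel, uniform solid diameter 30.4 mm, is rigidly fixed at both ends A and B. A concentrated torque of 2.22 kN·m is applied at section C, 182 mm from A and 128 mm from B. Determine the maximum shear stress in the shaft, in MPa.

236 MPa

With uniform GJ and both ends fixed, compatibility θ_AC = θ_CB gives T_A·a = T_B·b, together with T_A + T_B = T₀.
T_A = T₀·b/(a+b) = 2220·128/310.0 = 916.6 N·m; T_B = 1303 N·m.
τ in each portion: τ_AC = 1.66×10^8 Pa, τ_CB = 2.36×10^8 Pa; maximum is in CB.
τ_max = T_CB·r/J = 1303·0.0152/8.38×10^-8 = 2.363×10^8 Pa.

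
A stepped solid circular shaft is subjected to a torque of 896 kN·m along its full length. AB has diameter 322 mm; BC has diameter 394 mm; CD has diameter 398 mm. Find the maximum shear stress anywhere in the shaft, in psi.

Under the same torque, τ_max = 16T/(πd³) is largest where d is smallest — segment AB (d = 322 mm).
τ_max = 16·896000/(π·(0.322)³) = 1.367×10^8 Pa.

19800 psi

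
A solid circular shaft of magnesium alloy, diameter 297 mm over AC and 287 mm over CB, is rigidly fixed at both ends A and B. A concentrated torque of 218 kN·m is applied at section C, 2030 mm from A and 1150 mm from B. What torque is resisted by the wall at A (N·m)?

85900 N·m

Compatibility: T_A·a/J_AC = T_B·b/J_CB with T_A + T_B = T₀.
J_AC = 7.64×10^-4 m⁴, J_CB = 6.66×10^-4 m⁴, so T_A = T₀·(J_AC/a)/((J_AC/a)+(J_CB/b)) = 85850 N·m, T_B = 132100 N·m.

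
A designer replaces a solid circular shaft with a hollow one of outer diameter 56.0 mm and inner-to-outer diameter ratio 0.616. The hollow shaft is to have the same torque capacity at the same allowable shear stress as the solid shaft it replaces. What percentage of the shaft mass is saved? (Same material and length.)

Equal τ_max and T ⇒ the solid shaft needs d_s³ = d_o³(1−k⁴), so d_s = 56.0·(1−0.616⁴)^(1/3) = 53.17 mm.
Area ratio A_h/A_s = d_o²(1−k²)/d_s² = (1−k²)/(1−k⁴)^(2/3) = 0.6883.
Mass saving = 1 − 0.6883 = 31.2 %.

31.2 %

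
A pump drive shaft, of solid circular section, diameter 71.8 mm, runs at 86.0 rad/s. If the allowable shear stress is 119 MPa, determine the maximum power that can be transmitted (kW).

744 kW

J = πd⁴/32 = π(0.0718)⁴/32 = 2.609×10^-6 m⁴.
T_max = τ_allow·J/r = 1.19×10^8 × 2.609×10^-6 / 0.0359 = 8649 N·m.
ω = 86.0 rad/s, so P_max = T_max·ω = 7.438×10^5 W.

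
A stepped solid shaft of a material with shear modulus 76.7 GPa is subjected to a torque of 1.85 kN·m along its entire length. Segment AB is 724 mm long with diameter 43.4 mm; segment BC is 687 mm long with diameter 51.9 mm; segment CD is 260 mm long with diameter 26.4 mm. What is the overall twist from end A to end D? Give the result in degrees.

11.7°

J_AB = π(0.0434)⁴/32 = 3.48×10^-7 m⁴; J_BC = π(0.0519)⁴/32 = 7.12×10^-7 m⁴; J_CD = π(0.0264)⁴/32 = 4.77×10^-8 m⁴.
θ = (T/G)·Σ L_i/J_i = (1850/76.7×10⁹)·(0.724/3.48×10^-7 + 0.687/7.12×10^-7 + 0.260/4.77×10^-8) = 0.2049 rad.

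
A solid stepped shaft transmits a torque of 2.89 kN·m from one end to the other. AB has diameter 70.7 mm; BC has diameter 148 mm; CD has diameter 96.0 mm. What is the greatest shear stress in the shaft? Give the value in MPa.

41.6 MPa

Under the same torque, τ_max = 16T/(πd³) is largest where d is smallest — segment AB (d = 70.7 mm).
τ_max = 16·2890/(π·(0.0707)³) = 4.165×10^7 Pa.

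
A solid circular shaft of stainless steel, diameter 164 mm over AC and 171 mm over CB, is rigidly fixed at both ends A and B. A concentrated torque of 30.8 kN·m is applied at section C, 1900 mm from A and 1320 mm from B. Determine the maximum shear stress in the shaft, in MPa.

Compatibility: T_A·a/J_AC = T_B·b/J_CB with T_A + T_B = T₀.
J_AC = 7.10×10^-5 m⁴, J_CB = 8.39×10^-5 m⁴, so T_A = T₀·(J_AC/a)/((J_AC/a)+(J_CB/b)) = 11400 N·m, T_B = 19400 N·m.
τ in each portion: τ_AC = 1.32×10^7 Pa, τ_CB = 1.98×10^7 Pa; maximum is in CB.
τ_max = T_CB·r/J = 19400·0.0855/8.39×10^-5 = 1.976×10^7 Pa.

19.8 MPa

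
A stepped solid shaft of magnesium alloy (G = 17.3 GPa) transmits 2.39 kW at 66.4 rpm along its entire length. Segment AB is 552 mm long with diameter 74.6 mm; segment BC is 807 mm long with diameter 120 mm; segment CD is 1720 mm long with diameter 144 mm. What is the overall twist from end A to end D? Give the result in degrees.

0.298°

ω = 2π·66.4/60 = 6.953 rad/s, so T = P/ω = 2.39×10³ / 6.953 = 343.7 N·m.
J_AB = π(0.0746)⁴/32 = 3.04×10^-6 m⁴; J_BC = π(0.120)⁴/32 = 2.04×10^-5 m⁴; J_CD = π(0.144)⁴/32 = 4.22×10^-5 m⁴.
θ = (T/G)·Σ L_i/J_i = (343.7/17.3×10⁹)·(0.552/3.04×10^-6 + 0.807/2.04×10^-5 + 1.72/4.22×10^-5) = 5.204×10^-3 rad.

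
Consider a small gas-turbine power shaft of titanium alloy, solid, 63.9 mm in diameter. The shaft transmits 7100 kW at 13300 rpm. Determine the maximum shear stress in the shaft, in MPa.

99.5 MPa

ω = 2π·13300/60 = 1393 rad/s, so T = P/ω = 7100×10³ / 1393 = 5098 N·m.
J = πd⁴/32 = π(0.0639)⁴/32 = 1.637×10^-6 m⁴.
τ_max = T·r/J = 5098 × 0.0319 / 1.637×10^-6 = 9.951×10^7 Pa.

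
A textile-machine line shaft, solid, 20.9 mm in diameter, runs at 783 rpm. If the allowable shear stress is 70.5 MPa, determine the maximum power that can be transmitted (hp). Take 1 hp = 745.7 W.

J = πd⁴/32 = π(0.0209)⁴/32 = 1.873×10^-8 m⁴.
T_max = τ_allow·J/r = 7.05×10^7 × 1.873×10^-8 / 0.0104 = 126.4 N·m.
ω = 2π·783/60 = 82.00 rad/s, so P_max = T_max·ω = 1.036×10^4 W.

13.9 hp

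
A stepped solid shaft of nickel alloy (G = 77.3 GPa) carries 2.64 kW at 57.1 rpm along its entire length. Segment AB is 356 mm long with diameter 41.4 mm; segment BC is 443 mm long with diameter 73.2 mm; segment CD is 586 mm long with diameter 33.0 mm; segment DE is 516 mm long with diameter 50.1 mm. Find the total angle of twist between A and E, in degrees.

ω = 2π·57.1/60 = 5.979 rad/s, so T = P/ω = 2.64×10³ / 5.979 = 441.5 N·m.
J_AB = π(0.0414)⁴/32 = 2.88×10^-7 m⁴; J_BC = π(0.0732)⁴/32 = 2.82×10^-6 m⁴; J_CD = π(0.0330)⁴/32 = 1.16×10^-7 m⁴; J_DE = π(0.0501)⁴/32 = 6.19×10^-7 m⁴.
θ = (T/G)·Σ L_i/J_i = (441.5/77.3×10⁹)·(0.356/2.88×10^-7 + 0.443/2.82×10^-6 + 0.586/1.16×10^-7 + 0.516/6.19×10^-7) = 0.04146 rad.

2.38°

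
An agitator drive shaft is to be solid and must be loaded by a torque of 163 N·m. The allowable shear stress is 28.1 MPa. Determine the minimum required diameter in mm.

30.9 mm

For a solid shaft τ_max = 16T/(πd³), so d = (16T/(π τ_allow))^(1/3) = (16·163.0/(π·2.81×10^7))^(1/3) = 0.03091 m.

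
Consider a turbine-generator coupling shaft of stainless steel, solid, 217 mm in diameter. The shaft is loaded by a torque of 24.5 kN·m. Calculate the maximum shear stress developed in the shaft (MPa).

12.2 MPa

J = πd⁴/32 = π(0.217)⁴/32 = 2.177×10^-4 m⁴.
τ_max = T·r/J = 24500 × 0.108 / 2.177×10^-4 = 1.221×10^7 Pa.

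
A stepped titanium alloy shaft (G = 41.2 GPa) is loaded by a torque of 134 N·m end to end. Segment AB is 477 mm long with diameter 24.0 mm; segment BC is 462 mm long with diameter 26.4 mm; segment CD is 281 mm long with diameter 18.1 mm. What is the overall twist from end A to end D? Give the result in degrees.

J_AB = π(0.0240)⁴/32 = 3.26×10^-8 m⁴; J_BC = π(0.0264)⁴/32 = 4.77×10^-8 m⁴; J_CD = π(0.0181)⁴/32 = 1.05×10^-8 m⁴.
θ = (T/G)·Σ L_i/J_i = (134.0/41.2×10⁹)·(0.477/3.26×10^-8 + 0.462/4.77×10^-8 + 0.281/1.05×10^-8) = 0.1659 rad.

9.50°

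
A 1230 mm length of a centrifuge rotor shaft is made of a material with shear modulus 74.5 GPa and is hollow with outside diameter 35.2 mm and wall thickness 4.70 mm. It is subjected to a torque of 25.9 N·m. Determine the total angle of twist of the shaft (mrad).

3.99 mrad

J = π(d_o⁴ − d_i⁴)/32 = π(0.0352⁴ − 0.0258⁴)/32 = 1.072×10^-7 m⁴.
θ = T·L/(G·J) = 25.90 × 1.23 / (74.5×10⁹ × 1.072×10^-7) = 3.988×10^-3 rad.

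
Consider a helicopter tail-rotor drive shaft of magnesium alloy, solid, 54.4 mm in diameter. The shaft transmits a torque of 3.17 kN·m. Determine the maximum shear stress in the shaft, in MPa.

100 MPa

J = πd⁴/32 = π(0.0544)⁴/32 = 8.598×10^-7 m⁴.
τ_max = T·r/J = 3170 × 0.0272 / 8.598×10^-7 = 1.003×10^8 Pa.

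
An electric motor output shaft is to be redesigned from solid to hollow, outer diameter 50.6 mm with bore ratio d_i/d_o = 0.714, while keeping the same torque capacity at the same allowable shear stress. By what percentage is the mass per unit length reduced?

Equal τ_max and T ⇒ the solid shaft needs d_s³ = d_o³(1−k⁴), so d_s = 50.6·(1−0.714⁴)^(1/3) = 45.77 mm.
Area ratio A_h/A_s = d_o²(1−k²)/d_s² = (1−k²)/(1−k⁴)^(2/3) = 0.5991.
Mass saving = 1 − 0.5991 = 40.1 %.

40.1 %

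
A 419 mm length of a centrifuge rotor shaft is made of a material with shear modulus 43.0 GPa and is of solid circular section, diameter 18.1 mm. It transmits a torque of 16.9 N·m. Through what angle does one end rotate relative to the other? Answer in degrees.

J = πd⁴/32 = π(0.0181)⁴/32 = 1.054×10^-8 m⁴.
θ = T·L/(G·J) = 16.90 × 0.419 / (43.0×10⁹ × 1.054×10^-8) = 0.01563 rad.

0.895°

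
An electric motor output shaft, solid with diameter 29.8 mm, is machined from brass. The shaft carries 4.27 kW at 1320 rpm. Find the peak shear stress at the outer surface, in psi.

862 psi

ω = 2π·1320/60 = 138.2 rad/s, so T = P/ω = 4.27×10³ / 138.2 = 30.89 N·m.
J = πd⁴/32 = π(0.0298)⁴/32 = 7.742×10^-8 m⁴.
τ_max = T·r/J = 30.89 × 0.0149 / 7.742×10^-8 = 5.945×10^6 Pa.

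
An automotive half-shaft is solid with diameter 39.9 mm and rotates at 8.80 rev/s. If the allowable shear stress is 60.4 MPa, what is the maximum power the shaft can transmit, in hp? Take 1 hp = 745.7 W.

J = πd⁴/32 = π(0.0399)⁴/32 = 2.488×10^-7 m⁴.
T_max = τ_allow·J/r = 6.04×10^7 × 2.488×10^-7 / 0.0199 = 753.3 N·m.
ω = 2π·8.80 = 55.29 rad/s, so P_max = T_max·ω = 4.165×10^4 W.

55.9 hp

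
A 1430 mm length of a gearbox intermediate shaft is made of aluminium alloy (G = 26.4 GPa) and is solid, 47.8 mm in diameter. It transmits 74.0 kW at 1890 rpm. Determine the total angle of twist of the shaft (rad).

ω = 2π·1890/60 = 197.9 rad/s, so T = P/ω = 74.0×10³ / 197.9 = 373.9 N·m.
J = πd⁴/32 = π(0.0478)⁴/32 = 5.125×10^-7 m⁴.
θ = T·L/(G·J) = 373.9 × 1.43 / (26.4×10⁹ × 5.125×10^-7) = 0.03951 rad.

0.0395 rad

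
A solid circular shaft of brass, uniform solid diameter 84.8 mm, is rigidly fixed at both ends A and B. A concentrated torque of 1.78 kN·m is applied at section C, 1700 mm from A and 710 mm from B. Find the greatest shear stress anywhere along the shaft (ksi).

With uniform GJ and both ends fixed, compatibility θ_AC = θ_CB gives T_A·a = T_B·b, together with T_A + T_B = T₀.
T_A = T₀·b/(a+b) = 1780·710/2410 = 524.4 N·m; T_B = 1256 N·m.
τ in each portion: τ_AC = 4.38×10^6 Pa, τ_CB = 1.05×10^7 Pa; maximum is in CB.
τ_max = T_CB·r/J = 1256·0.0424/5.08×10^-6 = 1.049×10^7 Pa.

1.52 ksi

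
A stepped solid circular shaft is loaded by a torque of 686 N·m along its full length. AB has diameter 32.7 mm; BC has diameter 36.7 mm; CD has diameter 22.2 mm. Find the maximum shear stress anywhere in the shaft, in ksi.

46.3 ksi

Under the same torque, τ_max = 16T/(πd³) is largest where d is smallest — segment CD (d = 22.2 mm).
τ_max = 16·686.0/(π·(0.0222)³) = 3.193×10^8 Pa.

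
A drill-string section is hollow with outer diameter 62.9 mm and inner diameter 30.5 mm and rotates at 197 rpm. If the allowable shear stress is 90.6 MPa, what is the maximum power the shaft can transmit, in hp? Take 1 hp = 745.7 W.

116 hp

J = π(d_o⁴ − d_i⁴)/32 = π(0.0629⁴ − 0.0305⁴)/32 = 1.452×10^-6 m⁴.
T_max = τ_allow·J/r = 9.06×10^7 × 1.452×10^-6 / 0.0314 = 4182 N·m.
ω = 2π·197/60 = 20.63 rad/s, so P_max = T_max·ω = 8.628×10^4 W.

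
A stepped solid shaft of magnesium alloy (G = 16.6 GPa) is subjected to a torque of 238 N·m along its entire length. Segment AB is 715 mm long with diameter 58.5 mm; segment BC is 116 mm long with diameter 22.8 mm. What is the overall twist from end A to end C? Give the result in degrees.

J_AB = π(0.0585)⁴/32 = 1.15×10^-6 m⁴; J_BC = π(0.0228)⁴/32 = 2.65×10^-8 m⁴.
θ = (T/G)·Σ L_i/J_i = (238.0/16.6×10⁹)·(0.715/1.15×10^-6 + 0.116/2.65×10^-8) = 0.07160 rad.

4.10°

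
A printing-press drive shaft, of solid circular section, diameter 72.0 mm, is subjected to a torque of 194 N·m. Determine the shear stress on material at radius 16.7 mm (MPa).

1.23 MPa

J = πd⁴/32 = π(0.0720)⁴/32 = 2.638×10^-6 m⁴.
Shear stress varies linearly with radius: τ = T·r/J = 194.0 × 0.0167 / 2.638×10^-6 = 1.228×10^6 Pa.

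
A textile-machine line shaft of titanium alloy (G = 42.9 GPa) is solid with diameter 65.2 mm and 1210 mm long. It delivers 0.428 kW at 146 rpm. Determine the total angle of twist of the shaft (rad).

ω = 2π·146/60 = 15.29 rad/s, so T = P/ω = 0.428×10³ / 15.29 = 27.99 N·m.
J = πd⁴/32 = π(0.0652)⁴/32 = 1.774×10^-6 m⁴.
θ = T·L/(G·J) = 27.99 × 1.21 / (42.9×10⁹ × 1.774×10^-6) = 4.450×10^-4 rad.

4.45e-4 rad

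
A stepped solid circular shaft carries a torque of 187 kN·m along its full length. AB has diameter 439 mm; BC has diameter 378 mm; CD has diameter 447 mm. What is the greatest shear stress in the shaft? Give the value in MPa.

Under the same torque, τ_max = 16T/(πd³) is largest where d is smallest — segment BC (d = 378 mm).
τ_max = 16·187000/(π·(0.378)³) = 1.763×10^7 Pa.

17.6 MPa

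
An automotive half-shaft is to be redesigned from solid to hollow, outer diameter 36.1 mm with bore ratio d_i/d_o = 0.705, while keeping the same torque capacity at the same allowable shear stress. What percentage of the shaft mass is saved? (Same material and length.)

Equal τ_max and T ⇒ the solid shaft needs d_s³ = d_o³(1−k⁴), so d_s = 36.1·(1−0.705⁴)^(1/3) = 32.84 mm.
Area ratio A_h/A_s = d_o²(1−k²)/d_s² = (1−k²)/(1−k⁴)^(2/3) = 0.6077.
Mass saving = 1 − 0.6077 = 39.2 %.

39.2 %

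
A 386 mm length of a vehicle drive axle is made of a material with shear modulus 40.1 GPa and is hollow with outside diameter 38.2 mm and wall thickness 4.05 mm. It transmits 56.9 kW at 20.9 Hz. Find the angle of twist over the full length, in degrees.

1.86°

ω = 2π·20.9 = 131.3 rad/s, so T = P/ω = 56.9×10³ / 131.3 = 433.3 N·m.
J = π(d_o⁴ − d_i⁴)/32 = π(0.0382⁴ − 0.0301⁴)/32 = 1.285×10^-7 m⁴.
θ = T·L/(G·J) = 433.3 × 0.386 / (40.1×10⁹ × 1.285×10^-7) = 0.03247 rad.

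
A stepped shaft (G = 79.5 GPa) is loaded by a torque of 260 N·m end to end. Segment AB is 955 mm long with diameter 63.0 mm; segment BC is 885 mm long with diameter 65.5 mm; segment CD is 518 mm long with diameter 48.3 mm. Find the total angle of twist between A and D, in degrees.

0.389°

J_AB = π(0.0630)⁴/32 = 1.55×10^-6 m⁴; J_BC = π(0.0655)⁴/32 = 1.81×10^-6 m⁴; J_CD = π(0.0483)⁴/32 = 5.34×10^-7 m⁴.
θ = (T/G)·Σ L_i/J_i = (260.0/79.5×10⁹)·(0.955/1.55×10^-6 + 0.885/1.81×10^-6 + 0.518/5.34×10^-7) = 6.792×10^-3 rad.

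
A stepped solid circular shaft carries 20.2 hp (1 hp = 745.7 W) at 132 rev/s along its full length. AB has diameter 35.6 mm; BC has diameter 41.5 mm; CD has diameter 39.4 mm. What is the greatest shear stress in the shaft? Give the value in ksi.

0.297 ksi

ω = 2π·132 = 829.4 rad/s, so T = P/ω = 20.2×745.7 / 829.4 = 18.16 N·m.
Under the same torque, τ_max = 16T/(πd³) is largest where d is smallest — segment AB (d = 35.6 mm).
τ_max = 16·18.16/(π·(0.0356)³) = 2.050×10^6 Pa.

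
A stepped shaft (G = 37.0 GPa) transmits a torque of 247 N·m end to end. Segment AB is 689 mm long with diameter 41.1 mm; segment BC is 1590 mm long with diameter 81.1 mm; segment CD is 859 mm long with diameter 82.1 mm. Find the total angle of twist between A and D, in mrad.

J_AB = π(0.0411)⁴/32 = 2.80×10^-7 m⁴; J_BC = π(0.0811)⁴/32 = 4.25×10^-6 m⁴; J_CD = π(0.0821)⁴/32 = 4.46×10^-6 m⁴.
θ = (T/G)·Σ L_i/J_i = (247.0/37.0×10⁹)·(0.689/2.80×10^-7 + 1.59/4.25×10^-6 + 0.859/4.46×10^-6) = 0.02020 rad.

20.2 mrad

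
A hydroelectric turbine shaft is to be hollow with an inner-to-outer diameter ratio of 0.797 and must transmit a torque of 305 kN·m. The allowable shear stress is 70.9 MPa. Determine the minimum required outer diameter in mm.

For a hollow shaft with d_i/d_o = 0.797: τ_max = 16T/(π d_o³ (1−k⁴)), so d_o = [16T/(π τ_allow (1−k⁴))]^(1/3) = [16·305000/(π·7.09×10^7·0.5965)]^(1/3) = 0.3324 m.

332 mm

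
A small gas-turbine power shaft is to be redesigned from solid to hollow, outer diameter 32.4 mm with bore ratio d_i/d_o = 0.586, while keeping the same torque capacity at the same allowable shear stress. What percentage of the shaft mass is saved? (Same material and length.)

Equal τ_max and T ⇒ the solid shaft needs d_s³ = d_o³(1−k⁴), so d_s = 32.4·(1−0.586⁴)^(1/3) = 31.07 mm.
Area ratio A_h/A_s = d_o²(1−k²)/d_s² = (1−k²)/(1−k⁴)^(2/3) = 0.7139.
Mass saving = 1 − 0.7139 = 28.6 %.

28.6 %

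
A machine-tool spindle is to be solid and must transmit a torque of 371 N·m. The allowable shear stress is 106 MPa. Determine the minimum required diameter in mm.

26.1 mm

For a solid shaft τ_max = 16T/(πd³), so d = (16T/(π τ_allow))^(1/3) = (16·371.0/(π·1.06×10^8))^(1/3) = 0.02612 m.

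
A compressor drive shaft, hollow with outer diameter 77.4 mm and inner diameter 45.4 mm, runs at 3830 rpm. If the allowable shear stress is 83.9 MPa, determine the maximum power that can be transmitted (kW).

2700 kW

J = π(d_o⁴ − d_i⁴)/32 = π(0.0774⁴ − 0.0454⁴)/32 = 3.106×10^-6 m⁴.
T_max = τ_allow·J/r = 8.39×10^7 × 3.106×10^-6 / 0.0387 = 6734 N·m.
ω = 2π·3830/60 = 401.1 rad/s, so P_max = T_max·ω = 2.701×10^6 W.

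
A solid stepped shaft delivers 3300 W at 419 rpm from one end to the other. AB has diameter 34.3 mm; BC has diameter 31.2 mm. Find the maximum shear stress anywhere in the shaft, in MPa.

12.6 MPa

ω = 2π·419/60 = 43.88 rad/s, so T = P/ω = 3300 / 43.88 = 75.21 N·m.
Under the same torque, τ_max = 16T/(πd³) is largest where d is smallest — segment BC (d = 31.2 mm).
τ_max = 16·75.21/(π·(0.0312)³) = 1.261×10^7 Pa.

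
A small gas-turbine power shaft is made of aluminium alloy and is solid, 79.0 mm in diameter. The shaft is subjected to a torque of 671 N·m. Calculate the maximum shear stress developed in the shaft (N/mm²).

6.93 N/mm²

J = πd⁴/32 = π(0.0790)⁴/32 = 3.824×10^-6 m⁴.
τ_max = T·r/J = 671.0 × 0.0395 / 3.824×10^-6 = 6.931×10^6 Pa.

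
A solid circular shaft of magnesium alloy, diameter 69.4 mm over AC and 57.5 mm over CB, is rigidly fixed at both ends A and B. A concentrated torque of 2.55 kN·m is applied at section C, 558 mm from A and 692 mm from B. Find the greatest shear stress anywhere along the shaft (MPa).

Compatibility: T_A·a/J_AC = T_B·b/J_CB with T_A + T_B = T₀.
J_AC = 2.28×10^-6 m⁴, J_CB = 1.07×10^-6 m⁴, so T_A = T₀·(J_AC/a)/((J_AC/a)+(J_CB/b)) = 1848 N·m, T_B = 702.1 N·m.
τ in each portion: τ_AC = 2.82×10^7 Pa, τ_CB = 1.88×10^7 Pa; maximum is in AC.
τ_max = T_AC·r/J = 1848·0.0347/2.28×10^-6 = 2.816×10^7 Pa.

28.2 MPa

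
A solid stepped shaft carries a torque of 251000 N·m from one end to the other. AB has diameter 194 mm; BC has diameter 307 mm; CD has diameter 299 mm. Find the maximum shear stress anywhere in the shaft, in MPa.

175 MPa

Under the same torque, τ_max = 16T/(πd³) is largest where d is smallest — segment AB (d = 194 mm).
τ_max = 16·251000/(π·(0.194)³) = 1.751×10^8 Pa.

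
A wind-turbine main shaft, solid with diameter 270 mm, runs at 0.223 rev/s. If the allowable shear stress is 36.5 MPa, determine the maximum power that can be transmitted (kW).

J = πd⁴/32 = π(0.270)⁴/32 = 5.217×10^-4 m⁴.
T_max = τ_allow·J/r = 3.65×10^7 × 5.217×10^-4 / 0.135 = 141100 N·m.
ω = 2π·0.223 = 1.401 rad/s, so P_max = T_max·ω = 1.977×10^5 W.

198 kW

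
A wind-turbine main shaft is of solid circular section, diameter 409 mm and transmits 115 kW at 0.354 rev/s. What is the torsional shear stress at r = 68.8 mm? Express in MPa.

1.29 MPa

ω = 2π·0.354 = 2.224 rad/s, so T = P/ω = 115×10³ / 2.224 = 51700 N·m.
J = πd⁴/32 = π(0.409)⁴/32 = 2.747×10^-3 m⁴.
Shear stress varies linearly with radius: τ = T·r/J = 51700 × 0.0688 / 2.747×10^-3 = 1.295×10^6 Pa.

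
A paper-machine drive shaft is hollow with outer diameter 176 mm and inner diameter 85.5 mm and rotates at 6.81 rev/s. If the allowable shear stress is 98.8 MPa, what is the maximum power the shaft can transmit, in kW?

J = π(d_o⁴ − d_i⁴)/32 = π(0.176⁴ − 0.0855⁴)/32 = 8.895×10^-5 m⁴.
T_max = τ_allow·J/r = 9.88×10^7 × 8.895×10^-5 / 0.0880 = 99870 N·m.
ω = 2π·6.81 = 42.79 rad/s, so P_max = T_max·ω = 4.273×10^6 W.

4270 kW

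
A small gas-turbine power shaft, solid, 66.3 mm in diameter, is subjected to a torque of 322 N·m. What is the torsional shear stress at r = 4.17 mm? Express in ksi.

J = πd⁴/32 = π(0.0663)⁴/32 = 1.897×10^-6 m⁴.
Shear stress varies linearly with radius: τ = T·r/J = 322.0 × 0.00417 / 1.897×10^-6 = 7.078×10^5 Pa.

0.103 ksi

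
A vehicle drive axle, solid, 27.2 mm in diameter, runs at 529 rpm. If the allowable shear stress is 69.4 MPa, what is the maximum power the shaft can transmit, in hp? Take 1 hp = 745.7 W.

20.4 hp

J = πd⁴/32 = π(0.0272)⁴/32 = 5.374×10^-8 m⁴.
T_max = τ_allow·J/r = 6.94×10^7 × 5.374×10^-8 / 0.0136 = 274.2 N·m.
ω = 2π·529/60 = 55.40 rad/s, so P_max = T_max·ω = 1.519×10^4 W.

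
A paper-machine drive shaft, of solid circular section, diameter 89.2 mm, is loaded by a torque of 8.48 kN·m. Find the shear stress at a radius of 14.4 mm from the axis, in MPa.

J = πd⁴/32 = π(0.0892)⁴/32 = 6.215×10^-6 m⁴.
Shear stress varies linearly with radius: τ = T·r/J = 8480 × 0.0144 / 6.215×10^-6 = 1.965×10^7 Pa.

19.6 MPa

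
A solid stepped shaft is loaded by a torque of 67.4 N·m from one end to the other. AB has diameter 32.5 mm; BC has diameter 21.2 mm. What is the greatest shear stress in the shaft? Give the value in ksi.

Under the same torque, τ_max = 16T/(πd³) is largest where d is smallest — segment BC (d = 21.2 mm).
τ_max = 16·67.40/(π·(0.0212)³) = 3.603×10^7 Pa.

5.23 ksi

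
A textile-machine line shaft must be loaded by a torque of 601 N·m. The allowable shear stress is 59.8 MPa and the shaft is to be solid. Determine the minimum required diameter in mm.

37.1 mm

For a solid shaft τ_max = 16T/(πd³), so d = (16T/(π τ_allow))^(1/3) = (16·601.0/(π·5.98×10^7))^(1/3) = 0.03713 m.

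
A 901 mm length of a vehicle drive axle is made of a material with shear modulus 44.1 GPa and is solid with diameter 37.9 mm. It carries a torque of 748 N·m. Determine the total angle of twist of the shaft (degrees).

4.32°

J = πd⁴/32 = π(0.0379)⁴/32 = 2.026×10^-7 m⁴.
θ = T·L/(G·J) = 748.0 × 0.901 / (44.1×10⁹ × 2.026×10^-7) = 0.07545 rad.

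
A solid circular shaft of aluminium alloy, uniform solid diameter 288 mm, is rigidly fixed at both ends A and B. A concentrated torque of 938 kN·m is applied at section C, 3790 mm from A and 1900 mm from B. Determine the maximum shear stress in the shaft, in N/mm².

133 N/mm²

With uniform GJ and both ends fixed, compatibility θ_AC = θ_CB gives T_A·a = T_B·b, together with T_A + T_B = T₀.
T_A = T₀·b/(a+b) = 938000·1900/5690 = 313200 N·m; T_B = 624800 N·m.
τ in each portion: τ_AC = 6.68×10^7 Pa, τ_CB = 1.33×10^8 Pa; maximum is in CB.
τ_max = T_CB·r/J = 624800·0.144/6.75×10^-4 = 1.332×10^8 Pa.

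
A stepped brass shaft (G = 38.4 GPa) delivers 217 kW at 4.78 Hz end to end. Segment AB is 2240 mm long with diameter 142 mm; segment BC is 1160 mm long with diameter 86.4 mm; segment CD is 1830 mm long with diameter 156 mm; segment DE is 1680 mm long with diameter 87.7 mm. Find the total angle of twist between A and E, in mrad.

ω = 2π·4.78 = 30.03 rad/s, so T = P/ω = 217×10³ / 30.03 = 7225 N·m.
J_AB = π(0.142)⁴/32 = 3.99×10^-5 m⁴; J_BC = π(0.0864)⁴/32 = 5.47×10^-6 m⁴; J_CD = π(0.156)⁴/32 = 5.81×10^-5 m⁴; J_DE = π(0.0877)⁴/32 = 5.81×10^-6 m⁴.
θ = (T/G)·Σ L_i/J_i = (7225/38.4×10⁹)·(2.24/3.99×10^-5 + 1.16/5.47×10^-6 + 1.83/5.81×10^-5 + 1.68/5.81×10^-6) = 0.1108 rad.

111 mrad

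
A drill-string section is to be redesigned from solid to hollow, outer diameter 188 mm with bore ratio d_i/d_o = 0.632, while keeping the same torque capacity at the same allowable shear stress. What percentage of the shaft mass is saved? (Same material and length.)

Equal τ_max and T ⇒ the solid shaft needs d_s³ = d_o³(1−k⁴), so d_s = 188·(1−0.632⁴)^(1/3) = 177.4 mm.
Area ratio A_h/A_s = d_o²(1−k²)/d_s² = (1−k²)/(1−k⁴)^(2/3) = 0.6744.
Mass saving = 1 − 0.6744 = 32.6 %.

32.6 %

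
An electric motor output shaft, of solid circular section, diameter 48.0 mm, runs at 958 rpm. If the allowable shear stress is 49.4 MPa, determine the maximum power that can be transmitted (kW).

J = πd⁴/32 = π(0.0480)⁴/32 = 5.212×10^-7 m⁴.
T_max = τ_allow·J/r = 4.94×10^7 × 5.212×10^-7 / 0.0240 = 1073 N·m.
ω = 2π·958/60 = 100.3 rad/s, so P_max = T_max·ω = 1.076×10^5 W.

108 kW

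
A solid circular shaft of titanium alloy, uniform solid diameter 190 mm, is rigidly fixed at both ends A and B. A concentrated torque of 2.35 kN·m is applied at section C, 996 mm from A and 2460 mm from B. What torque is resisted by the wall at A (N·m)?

With uniform GJ and both ends fixed, compatibility θ_AC = θ_CB gives T_A·a = T_B·b, together with T_A + T_B = T₀.
T_A = T₀·b/(a+b) = 2350·2460/3456 = 1673 N·m; T_B = 677.3 N·m.

1670 N·m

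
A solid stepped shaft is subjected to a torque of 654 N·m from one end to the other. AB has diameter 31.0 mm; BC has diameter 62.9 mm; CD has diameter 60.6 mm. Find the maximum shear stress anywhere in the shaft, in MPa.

Under the same torque, τ_max = 16T/(πd³) is largest where d is smallest — segment AB (d = 31.0 mm).
τ_max = 16·654.0/(π·(0.0310)³) = 1.118×10^8 Pa.

112 MPa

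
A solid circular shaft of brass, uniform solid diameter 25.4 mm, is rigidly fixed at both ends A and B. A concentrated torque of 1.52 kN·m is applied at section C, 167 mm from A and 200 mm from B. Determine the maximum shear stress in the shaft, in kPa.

257000 kPa

With uniform GJ and both ends fixed, compatibility θ_AC = θ_CB gives T_A·a = T_B·b, together with T_A + T_B = T₀.
T_A = T₀·b/(a+b) = 1520·200/367.0 = 828.3 N·m; T_B = 691.7 N·m.
τ in each portion: τ_AC = 2.57×10^8 Pa, τ_CB = 2.15×10^8 Pa; maximum is in AC.
τ_max = T_AC·r/J = 828.3·0.0127/4.09×10^-8 = 2.574×10^8 Pa.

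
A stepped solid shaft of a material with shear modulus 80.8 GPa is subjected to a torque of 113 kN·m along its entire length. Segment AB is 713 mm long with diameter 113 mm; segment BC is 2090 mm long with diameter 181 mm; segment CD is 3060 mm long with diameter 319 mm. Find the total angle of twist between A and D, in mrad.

94.2 mrad

J_AB = π(0.113)⁴/32 = 1.60×10^-5 m⁴; J_BC = π(0.181)⁴/32 = 1.05×10^-4 m⁴; J_CD = π(0.319)⁴/32 = 1.02×10^-3 m⁴.
θ = (T/G)·Σ L_i/J_i = (113000/80.8×10⁹)·(0.713/1.60×10^-5 + 2.09/1.05×10^-4 + 3.06/1.02×10^-3) = 0.09424 rad.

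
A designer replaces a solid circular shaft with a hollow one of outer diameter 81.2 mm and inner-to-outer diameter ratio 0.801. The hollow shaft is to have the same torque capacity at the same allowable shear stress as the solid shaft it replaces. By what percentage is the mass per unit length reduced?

Equal τ_max and T ⇒ the solid shaft needs d_s³ = d_o³(1−k⁴), so d_s = 81.2·(1−0.801⁴)^(1/3) = 68.04 mm.
Area ratio A_h/A_s = d_o²(1−k²)/d_s² = (1−k²)/(1−k⁴)^(2/3) = 0.5104.
Mass saving = 1 − 0.5104 = 49.0 %.

49.0 %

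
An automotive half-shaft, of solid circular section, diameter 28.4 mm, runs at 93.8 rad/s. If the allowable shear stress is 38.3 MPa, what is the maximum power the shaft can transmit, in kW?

J = πd⁴/32 = π(0.0284)⁴/32 = 6.387×10^-8 m⁴.
T_max = τ_allow·J/r = 3.83×10^7 × 6.387×10^-8 / 0.0142 = 172.3 N·m.
ω = 93.8 rad/s, so P_max = T_max·ω = 1.616×10^4 W.

16.2 kW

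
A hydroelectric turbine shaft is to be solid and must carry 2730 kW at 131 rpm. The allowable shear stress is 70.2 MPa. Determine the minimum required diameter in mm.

ω = 2π·131/60 = 13.72 rad/s, so T = P/ω = 2730×10³ / 13.72 = 199000 N·m.
For a solid shaft τ_max = 16T/(πd³), so d = (16T/(π τ_allow))^(1/3) = (16·199000/(π·7.02×10^7))^(1/3) = 0.2435 m.

243 mm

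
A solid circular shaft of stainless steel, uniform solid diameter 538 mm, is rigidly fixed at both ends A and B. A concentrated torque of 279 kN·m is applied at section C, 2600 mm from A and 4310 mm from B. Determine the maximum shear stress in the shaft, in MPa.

With uniform GJ and both ends fixed, compatibility θ_AC = θ_CB gives T_A·a = T_B·b, together with T_A + T_B = T₀.
T_A = T₀·b/(a+b) = 279000·4310/6910 = 174000 N·m; T_B = 105000 N·m.
τ in each portion: τ_AC = 5.69×10^6 Pa, τ_CB = 3.43×10^6 Pa; maximum is in AC.
τ_max = T_AC·r/J = 174000·0.269/8.22×10^-3 = 5.691×10^6 Pa.

5.69 MPa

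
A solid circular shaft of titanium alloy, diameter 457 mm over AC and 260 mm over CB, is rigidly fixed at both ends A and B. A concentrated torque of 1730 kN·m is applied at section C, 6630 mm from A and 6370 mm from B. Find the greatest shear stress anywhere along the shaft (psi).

12100 psi

Compatibility: T_A·a/J_AC = T_B·b/J_CB with T_A + T_B = T₀.
J_AC = 4.28×10^-3 m⁴, J_CB = 4.49×10^-4 m⁴, so T_A = T₀·(J_AC/a)/((J_AC/a)+(J_CB/b)) = 1.560e6 N·m, T_B = 170100 N·m.
τ in each portion: τ_AC = 8.32×10^7 Pa, τ_CB = 4.93×10^7 Pa; maximum is in AC.
τ_max = T_AC·r/J = 1.560e6·0.229/4.28×10^-3 = 8.324×10^7 Pa.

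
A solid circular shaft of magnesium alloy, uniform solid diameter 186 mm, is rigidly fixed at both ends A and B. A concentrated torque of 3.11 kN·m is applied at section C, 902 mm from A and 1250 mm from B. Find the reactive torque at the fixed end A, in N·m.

With uniform GJ and both ends fixed, compatibility θ_AC = θ_CB gives T_A·a = T_B·b, together with T_A + T_B = T₀.
T_A = T₀·b/(a+b) = 3110·1250/2152 = 1806 N·m; T_B = 1304 N·m.

1810 N·m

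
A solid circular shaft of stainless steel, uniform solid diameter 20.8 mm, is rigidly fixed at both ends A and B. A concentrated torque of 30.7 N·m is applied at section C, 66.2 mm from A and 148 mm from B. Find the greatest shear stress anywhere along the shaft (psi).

1740 psi

With uniform GJ and both ends fixed, compatibility θ_AC = θ_CB gives T_A·a = T_B·b, together with T_A + T_B = T₀.
T_A = T₀·b/(a+b) = 30.70·148/214.2 = 21.21 N·m; T_B = 9.488 N·m.
τ in each portion: τ_AC = 1.20×10^7 Pa, τ_CB = 5.37×10^6 Pa; maximum is in AC.
τ_max = T_AC·r/J = 21.21·0.0104/1.84×10^-8 = 1.200×10^7 Pa.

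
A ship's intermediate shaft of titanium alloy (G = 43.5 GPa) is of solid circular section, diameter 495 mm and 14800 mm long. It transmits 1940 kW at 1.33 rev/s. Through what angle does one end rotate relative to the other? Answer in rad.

0.0134 rad

ω = 2π·1.33 = 8.357 rad/s, so T = P/ω = 1940×10³ / 8.357 = 232200 N·m.
J = πd⁴/32 = π(0.495)⁴/32 = 5.894×10^-3 m⁴.
θ = T·L/(G·J) = 232200 × 14.8 / (43.5×10⁹ × 5.894×10^-3) = 0.01340 rad.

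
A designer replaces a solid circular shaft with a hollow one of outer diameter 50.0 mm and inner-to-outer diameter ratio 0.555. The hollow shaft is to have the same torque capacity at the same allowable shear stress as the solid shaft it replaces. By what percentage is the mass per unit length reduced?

26.0 %

Equal τ_max and T ⇒ the solid shaft needs d_s³ = d_o³(1−k⁴), so d_s = 50.0·(1−0.555⁴)^(1/3) = 48.37 mm.
Area ratio A_h/A_s = d_o²(1−k²)/d_s² = (1−k²)/(1−k⁴)^(2/3) = 0.7395.
Mass saving = 1 − 0.7395 = 26.0 %.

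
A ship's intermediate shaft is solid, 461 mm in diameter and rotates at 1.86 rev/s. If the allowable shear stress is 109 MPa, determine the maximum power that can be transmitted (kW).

24500 kW

J = πd⁴/32 = π(0.461)⁴/32 = 4.434×10^-3 m⁴.
T_max = τ_allow·J/r = 1.09×10^8 × 4.434×10^-3 / 0.231 = 2.097e6 N·m.
ω = 2π·1.86 = 11.69 rad/s, so P_max = T_max·ω = 2.450×10^7 W.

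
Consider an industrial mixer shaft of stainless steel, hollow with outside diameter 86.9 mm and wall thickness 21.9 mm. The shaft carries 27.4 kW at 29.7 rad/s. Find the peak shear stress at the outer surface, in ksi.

1.11 ksi

ω = 29.7 rad/s, so T = P/ω = 27.4×10³ / 29.70 = 922.6 N·m.
J = π(d_o⁴ − d_i⁴)/32 = π(0.0869⁴ − 0.0431⁴)/32 = 5.260×10^-6 m⁴.
τ_max = T·r/J = 922.6 × 0.0435 / 5.260×10^-6 = 7.621×10^6 Pa.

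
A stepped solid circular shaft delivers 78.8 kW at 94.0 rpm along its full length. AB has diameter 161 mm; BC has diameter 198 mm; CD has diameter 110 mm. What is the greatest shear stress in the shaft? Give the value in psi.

ω = 2π·94.0/60 = 9.844 rad/s, so T = P/ω = 78.8×10³ / 9.844 = 8005 N·m.
Under the same torque, τ_max = 16T/(πd³) is largest where d is smallest — segment CD (d = 110 mm).
τ_max = 16·8005/(π·(0.110)³) = 3.063×10^7 Pa.

4440 psi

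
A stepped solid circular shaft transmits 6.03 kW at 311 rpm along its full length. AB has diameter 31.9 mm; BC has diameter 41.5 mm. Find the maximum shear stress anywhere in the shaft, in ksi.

ω = 2π·311/60 = 32.57 rad/s, so T = P/ω = 6.03×10³ / 32.57 = 185.2 N·m.
Under the same torque, τ_max = 16T/(πd³) is largest where d is smallest — segment AB (d = 31.9 mm).
τ_max = 16·185.2/(π·(0.0319)³) = 2.905×10^7 Pa.

4.21 ksi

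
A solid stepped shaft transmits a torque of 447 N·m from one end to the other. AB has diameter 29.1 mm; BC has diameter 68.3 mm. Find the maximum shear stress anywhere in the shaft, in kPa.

92400 kPa

Under the same torque, τ_max = 16T/(πd³) is largest where d is smallest — segment AB (d = 29.1 mm).
τ_max = 16·447.0/(π·(0.0291)³) = 9.238×10^7 Pa.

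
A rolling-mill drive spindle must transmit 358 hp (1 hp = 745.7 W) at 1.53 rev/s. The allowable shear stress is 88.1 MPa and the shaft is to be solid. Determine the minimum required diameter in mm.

ω = 2π·1.53 = 9.613 rad/s, so T = P/ω = 358×745.7 / 9.613 = 27770 N·m.
For a solid shaft τ_max = 16T/(πd³), so d = (16T/(π τ_allow))^(1/3) = (16·27770/(π·8.81×10^7))^(1/3) = 0.1171 m.

117 mm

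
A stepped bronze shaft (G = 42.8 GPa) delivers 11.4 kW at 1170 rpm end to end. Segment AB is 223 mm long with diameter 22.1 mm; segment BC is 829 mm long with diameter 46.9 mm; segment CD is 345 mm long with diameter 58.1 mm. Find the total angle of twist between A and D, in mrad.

25.2 mrad

ω = 2π·1170/60 = 122.5 rad/s, so T = P/ω = 11.4×10³ / 122.5 = 93.04 N·m.
J_AB = π(0.0221)⁴/32 = 2.34×10^-8 m⁴; J_BC = π(0.0469)⁴/32 = 4.75×10^-7 m⁴; J_CD = π(0.0581)⁴/32 = 1.12×10^-6 m⁴.
θ = (T/G)·Σ L_i/J_i = (93.04/42.8×10⁹)·(0.223/2.34×10^-8 + 0.829/4.75×10^-7 + 0.345/1.12×10^-6) = 0.02517 rad.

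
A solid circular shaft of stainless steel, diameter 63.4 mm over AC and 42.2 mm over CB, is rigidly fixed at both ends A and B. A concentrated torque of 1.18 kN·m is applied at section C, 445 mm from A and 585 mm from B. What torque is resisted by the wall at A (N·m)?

Compatibility: T_A·a/J_AC = T_B·b/J_CB with T_A + T_B = T₀.
J_AC = 1.59×10^-6 m⁴, J_CB = 3.11×10^-7 m⁴, so T_A = T₀·(J_AC/a)/((J_AC/a)+(J_CB/b)) = 1027 N·m, T_B = 153.3 N·m.

1030 N·m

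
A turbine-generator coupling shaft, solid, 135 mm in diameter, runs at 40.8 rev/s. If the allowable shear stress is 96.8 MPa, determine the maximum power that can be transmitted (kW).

J = πd⁴/32 = π(0.135)⁴/32 = 3.261×10^-5 m⁴.
T_max = τ_allow·J/r = 9.68×10^7 × 3.261×10^-5 / 0.0675 = 46760 N·m.
ω = 2π·40.8 = 256.4 rad/s, so P_max = T_max·ω = 1.199×10^7 W.

12000 kW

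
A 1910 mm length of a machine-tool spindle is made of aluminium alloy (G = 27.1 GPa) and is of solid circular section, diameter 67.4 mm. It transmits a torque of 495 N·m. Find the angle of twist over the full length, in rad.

0.0172 rad

J = πd⁴/32 = π(0.0674)⁴/32 = 2.026×10^-6 m⁴.
θ = T·L/(G·J) = 495.0 × 1.91 / (27.1×10⁹ × 2.026×10^-6) = 0.01722 rad.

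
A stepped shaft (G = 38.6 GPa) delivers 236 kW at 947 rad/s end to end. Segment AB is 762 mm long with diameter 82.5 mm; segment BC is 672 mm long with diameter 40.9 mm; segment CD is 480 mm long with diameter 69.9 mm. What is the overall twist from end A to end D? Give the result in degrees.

ω = 947 rad/s, so T = P/ω = 236×10³ / 947.0 = 249.2 N·m.
J_AB = π(0.0825)⁴/32 = 4.55×10^-6 m⁴; J_BC = π(0.0409)⁴/32 = 2.75×10^-7 m⁴; J_CD = π(0.0699)⁴/32 = 2.34×10^-6 m⁴.
θ = (T/G)·Σ L_i/J_i = (249.2/38.6×10⁹)·(0.762/4.55×10^-6 + 0.672/2.75×10^-7 + 0.480/2.34×10^-6) = 0.01820 rad.

1.04°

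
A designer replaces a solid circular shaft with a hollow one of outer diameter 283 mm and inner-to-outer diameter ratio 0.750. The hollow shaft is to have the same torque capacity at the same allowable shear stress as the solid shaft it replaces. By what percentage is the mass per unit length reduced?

Equal τ_max and T ⇒ the solid shaft needs d_s³ = d_o³(1−k⁴), so d_s = 283·(1−0.750⁴)^(1/3) = 249.3 mm.
Area ratio A_h/A_s = d_o²(1−k²)/d_s² = (1−k²)/(1−k⁴)^(2/3) = 0.5638.
Mass saving = 1 − 0.5638 = 43.6 %.

43.6 %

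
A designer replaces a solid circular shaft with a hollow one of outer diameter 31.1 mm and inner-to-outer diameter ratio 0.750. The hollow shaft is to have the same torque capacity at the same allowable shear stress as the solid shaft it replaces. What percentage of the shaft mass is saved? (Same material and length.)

43.6 %

Equal τ_max and T ⇒ the solid shaft needs d_s³ = d_o³(1−k⁴), so d_s = 31.1·(1−0.750⁴)^(1/3) = 27.40 mm.
Area ratio A_h/A_s = d_o²(1−k²)/d_s² = (1−k²)/(1−k⁴)^(2/3) = 0.5638.
Mass saving = 1 − 0.5638 = 43.6 %.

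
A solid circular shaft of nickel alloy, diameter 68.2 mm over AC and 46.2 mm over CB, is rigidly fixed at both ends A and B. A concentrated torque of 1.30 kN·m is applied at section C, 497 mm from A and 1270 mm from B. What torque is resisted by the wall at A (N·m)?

Compatibility: T_A·a/J_AC = T_B·b/J_CB with T_A + T_B = T₀.
J_AC = 2.12×10^-6 m⁴, J_CB = 4.47×10^-7 m⁴, so T_A = T₀·(J_AC/a)/((J_AC/a)+(J_CB/b)) = 1201 N·m, T_B = 98.98 N·m.

1200 N·m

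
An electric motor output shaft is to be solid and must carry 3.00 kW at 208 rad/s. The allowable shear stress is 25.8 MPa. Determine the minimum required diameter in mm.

14.2 mm

ω = 208 rad/s, so T = P/ω = 3.00×10³ / 208.0 = 14.42 N·m.
For a solid shaft τ_max = 16T/(πd³), so d = (16T/(π τ_allow))^(1/3) = (16·14.42/(π·2.58×10^7))^(1/3) = 0.01417 m.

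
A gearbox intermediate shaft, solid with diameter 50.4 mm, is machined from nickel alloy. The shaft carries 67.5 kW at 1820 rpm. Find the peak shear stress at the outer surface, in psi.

2040 psi

ω = 2π·1820/60 = 190.6 rad/s, so T = P/ω = 67.5×10³ / 190.6 = 354.2 N·m.
J = πd⁴/32 = π(0.0504)⁴/32 = 6.335×10^-7 m⁴.
τ_max = T·r/J = 354.2 × 0.0252 / 6.335×10^-7 = 1.409×10^7 Pa.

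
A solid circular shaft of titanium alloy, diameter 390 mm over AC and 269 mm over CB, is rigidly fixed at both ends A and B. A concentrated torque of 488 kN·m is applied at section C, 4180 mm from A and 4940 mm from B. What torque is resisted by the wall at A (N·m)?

Compatibility: T_A·a/J_AC = T_B·b/J_CB with T_A + T_B = T₀.
J_AC = 2.27×10^-3 m⁴, J_CB = 5.14×10^-4 m⁴, so T_A = T₀·(J_AC/a)/((J_AC/a)+(J_CB/b)) = 409600 N·m, T_B = 78440 N·m.

410000 N·m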